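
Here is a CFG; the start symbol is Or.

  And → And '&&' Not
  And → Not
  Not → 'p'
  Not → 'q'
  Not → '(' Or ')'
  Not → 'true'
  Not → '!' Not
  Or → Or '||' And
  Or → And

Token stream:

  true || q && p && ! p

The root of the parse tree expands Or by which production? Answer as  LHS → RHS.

Or → Or '||' And

[Or [Or [And [Not true]]] || [And [And [And [Not q]] && [Not p]] && [Not ! [Not p]]]]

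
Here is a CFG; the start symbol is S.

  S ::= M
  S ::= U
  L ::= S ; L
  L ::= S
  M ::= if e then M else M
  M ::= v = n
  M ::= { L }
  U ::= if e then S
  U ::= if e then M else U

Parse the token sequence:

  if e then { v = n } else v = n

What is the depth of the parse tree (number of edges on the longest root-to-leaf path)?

6

[S [M if e then [M { [L [S [M v = n]]] }] else [M v = n]]]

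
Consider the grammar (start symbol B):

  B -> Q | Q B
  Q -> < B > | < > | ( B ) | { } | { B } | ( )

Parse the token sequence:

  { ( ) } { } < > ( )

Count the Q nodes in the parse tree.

[B [Q { [B [Q ( )]] }] [B [Q { }] [B [Q < >] [B [Q ( )]]]]]

5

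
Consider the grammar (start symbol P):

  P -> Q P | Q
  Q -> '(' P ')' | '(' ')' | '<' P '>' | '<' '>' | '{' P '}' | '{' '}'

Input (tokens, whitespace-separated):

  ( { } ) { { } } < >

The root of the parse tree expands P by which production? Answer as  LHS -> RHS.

[P [Q ( [P [Q { }]] )] [P [Q { [P [Q { }]] }] [P [Q < >]]]]

P -> Q P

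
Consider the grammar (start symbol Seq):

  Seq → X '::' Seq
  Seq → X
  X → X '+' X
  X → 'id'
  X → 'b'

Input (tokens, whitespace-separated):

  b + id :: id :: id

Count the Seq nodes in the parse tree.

3

[Seq [X [X b] + [X id]] :: [Seq [X id] :: [Seq [X id]]]]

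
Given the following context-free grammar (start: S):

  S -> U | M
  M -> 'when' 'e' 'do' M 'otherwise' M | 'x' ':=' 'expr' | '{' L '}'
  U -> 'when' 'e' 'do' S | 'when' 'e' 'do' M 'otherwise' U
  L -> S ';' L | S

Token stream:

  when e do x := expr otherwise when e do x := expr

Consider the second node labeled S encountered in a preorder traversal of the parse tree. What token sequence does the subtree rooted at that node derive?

x := expr

[S [U when e do [M x := expr] otherwise [U when e do [S [M x := expr]]]]]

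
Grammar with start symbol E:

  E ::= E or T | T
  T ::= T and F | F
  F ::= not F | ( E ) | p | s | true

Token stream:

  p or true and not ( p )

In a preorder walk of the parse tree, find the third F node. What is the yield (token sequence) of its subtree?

not ( p )

[E [E [T [F p]]] or [T [T [F true]] and [F not [F ( [E [T [F p]]] )]]]]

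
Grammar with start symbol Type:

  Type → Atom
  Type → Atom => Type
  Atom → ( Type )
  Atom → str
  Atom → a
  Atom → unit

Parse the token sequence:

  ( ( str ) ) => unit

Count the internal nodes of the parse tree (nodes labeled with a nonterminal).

[Type [Atom ( [Type [Atom ( [Type [Atom str]] )]] )] => [Type [Atom unit]]]

8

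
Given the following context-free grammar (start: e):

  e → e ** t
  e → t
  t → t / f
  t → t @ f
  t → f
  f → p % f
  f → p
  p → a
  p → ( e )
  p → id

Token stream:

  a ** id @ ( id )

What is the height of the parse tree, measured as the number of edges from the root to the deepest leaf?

8

[e [e [t [f [p a]]]] ** [t [t [f [p id]]] @ [f [p ( [e [t [f [p id]]]] )]]]]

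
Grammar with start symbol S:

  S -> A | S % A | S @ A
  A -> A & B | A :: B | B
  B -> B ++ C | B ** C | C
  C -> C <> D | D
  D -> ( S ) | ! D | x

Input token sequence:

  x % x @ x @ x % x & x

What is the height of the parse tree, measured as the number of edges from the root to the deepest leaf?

9

[S [S [S [S [S [A [B [C [D x]]]]] % [A [B [C [D x]]]]] @ [A [B [C [D x]]]]] @ [A [B [C [D x]]]]] % [A [A [B [C [D x]]]] & [B [C [D x]]]]]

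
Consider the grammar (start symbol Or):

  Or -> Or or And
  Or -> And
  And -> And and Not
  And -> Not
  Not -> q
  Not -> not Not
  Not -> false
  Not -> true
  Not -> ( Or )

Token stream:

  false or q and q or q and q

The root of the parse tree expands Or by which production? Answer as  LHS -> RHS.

Or -> Or or And

[Or [Or [Or [And [Not false]]] or [And [And [Not q]] and [Not q]]] or [And [And [Not q]] and [Not q]]]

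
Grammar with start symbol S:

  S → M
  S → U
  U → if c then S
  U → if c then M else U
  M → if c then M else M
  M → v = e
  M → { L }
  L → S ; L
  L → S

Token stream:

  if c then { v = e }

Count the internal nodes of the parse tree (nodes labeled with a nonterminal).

7

[S [U if c then [S [M { [L [S [M v = e]]] }]]]]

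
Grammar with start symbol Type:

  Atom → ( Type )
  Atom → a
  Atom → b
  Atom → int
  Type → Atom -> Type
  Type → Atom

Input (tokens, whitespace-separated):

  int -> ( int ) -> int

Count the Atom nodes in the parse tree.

4

[Type [Atom int] -> [Type [Atom ( [Type [Atom int]] )] -> [Type [Atom int]]]]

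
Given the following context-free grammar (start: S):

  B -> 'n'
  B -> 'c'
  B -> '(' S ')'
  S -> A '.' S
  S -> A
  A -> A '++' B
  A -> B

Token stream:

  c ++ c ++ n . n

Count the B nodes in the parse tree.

4

[S [A [A [A [B c]] ++ [B c]] ++ [B n]] . [S [A [B n]]]]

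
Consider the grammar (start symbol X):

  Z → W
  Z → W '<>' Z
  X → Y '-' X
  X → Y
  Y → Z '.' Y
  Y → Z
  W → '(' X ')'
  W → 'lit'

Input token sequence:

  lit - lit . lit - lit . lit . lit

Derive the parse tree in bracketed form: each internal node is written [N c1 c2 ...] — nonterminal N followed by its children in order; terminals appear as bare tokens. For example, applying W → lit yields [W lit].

X
Y - X
Z - X
W - X
lit - X
lit - Y - X
lit - Z . Y - X
lit - W . Y - X
lit - lit . Y - X
lit - lit . Z - X
lit - lit . W - X
lit - lit . lit - X
lit - lit . lit - Y
lit - lit . lit - Z . Y
lit - lit . lit - W . Y
lit - lit . lit - lit . Y
lit - lit . lit - lit . Z . Y
lit - lit . lit - lit . W . Y
lit - lit . lit - lit . lit . Y
lit - lit . lit - lit . lit . Z
lit - lit . lit - lit . lit . W
lit - lit . lit - lit . lit . lit

[X [Y [Z [W lit]]] - [X [Y [Z [W lit]] . [Y [Z [W lit]]]] - [X [Y [Z [W lit]] . [Y [Z [W lit]] . [Y [Z [W lit]]]]]]]]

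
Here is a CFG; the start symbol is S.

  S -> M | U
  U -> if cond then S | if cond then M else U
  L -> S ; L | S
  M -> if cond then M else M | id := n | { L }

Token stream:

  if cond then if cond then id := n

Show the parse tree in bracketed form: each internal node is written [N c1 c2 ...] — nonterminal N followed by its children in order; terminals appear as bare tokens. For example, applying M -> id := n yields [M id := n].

S
U
if cond then S
if cond then U
if cond then if cond then S
if cond then if cond then M
if cond then if cond then id := n

[S [U if cond then [S [U if cond then [S [M id := n]]]]]]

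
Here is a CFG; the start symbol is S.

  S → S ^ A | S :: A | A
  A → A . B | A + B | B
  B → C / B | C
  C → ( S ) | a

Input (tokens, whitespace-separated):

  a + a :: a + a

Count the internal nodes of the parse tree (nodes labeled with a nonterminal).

14

[S [S [A [A [B [C a]]] + [B [C a]]]] :: [A [A [B [C a]]] + [B [C a]]]]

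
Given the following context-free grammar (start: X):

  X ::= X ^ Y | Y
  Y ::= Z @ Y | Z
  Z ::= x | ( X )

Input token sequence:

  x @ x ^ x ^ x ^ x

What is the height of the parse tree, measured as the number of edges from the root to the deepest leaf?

[X [X [X [X [Y [Z x] @ [Y [Z x]]]] ^ [Y [Z x]]] ^ [Y [Z x]]] ^ [Y [Z x]]]

7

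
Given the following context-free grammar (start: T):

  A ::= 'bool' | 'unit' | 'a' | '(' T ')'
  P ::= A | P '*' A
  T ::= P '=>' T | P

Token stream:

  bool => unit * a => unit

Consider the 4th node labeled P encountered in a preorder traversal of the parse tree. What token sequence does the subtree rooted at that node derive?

unit

[T [P [A bool]] => [T [P [P [A unit]] * [A a]] => [T [P [A unit]]]]]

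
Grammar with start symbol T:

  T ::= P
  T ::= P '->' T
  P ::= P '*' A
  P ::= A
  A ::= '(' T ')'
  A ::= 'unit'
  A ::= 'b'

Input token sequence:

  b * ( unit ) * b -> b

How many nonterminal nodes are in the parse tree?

[T [P [P [P [A b]] * [A ( [T [P [A unit]]] )]] * [A b]] -> [T [P [A b]]]]

13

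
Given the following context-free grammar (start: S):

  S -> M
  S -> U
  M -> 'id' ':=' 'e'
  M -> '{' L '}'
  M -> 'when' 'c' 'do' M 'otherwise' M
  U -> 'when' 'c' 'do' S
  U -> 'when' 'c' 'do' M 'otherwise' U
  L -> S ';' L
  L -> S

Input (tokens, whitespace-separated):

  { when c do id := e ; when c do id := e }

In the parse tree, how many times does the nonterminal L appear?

[S [M { [L [S [U when c do [S [M id := e]]]] ; [L [S [U when c do [S [M id := e]]]]]] }]]

2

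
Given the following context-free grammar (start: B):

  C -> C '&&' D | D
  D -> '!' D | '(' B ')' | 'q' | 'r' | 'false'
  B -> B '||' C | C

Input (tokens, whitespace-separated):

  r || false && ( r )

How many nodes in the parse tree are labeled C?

[B [B [C [D r]]] || [C [C [D false]] && [D ( [B [C [D r]]] )]]]

4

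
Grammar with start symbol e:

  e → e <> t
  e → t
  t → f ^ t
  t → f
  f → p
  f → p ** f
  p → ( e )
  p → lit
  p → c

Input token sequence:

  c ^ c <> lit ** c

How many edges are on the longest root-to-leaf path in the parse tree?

[e [e [t [f [p c]] ^ [t [f [p c]]]]] <> [t [f [p lit] ** [f [p c]]]]]

6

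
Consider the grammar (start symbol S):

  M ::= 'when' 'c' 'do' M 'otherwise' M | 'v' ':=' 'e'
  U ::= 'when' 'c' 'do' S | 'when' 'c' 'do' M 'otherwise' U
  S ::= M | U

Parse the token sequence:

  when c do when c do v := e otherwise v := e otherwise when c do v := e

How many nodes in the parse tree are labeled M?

4

[S [U when c do [M when c do [M v := e] otherwise [M v := e]] otherwise [U when c do [S [M v := e]]]]]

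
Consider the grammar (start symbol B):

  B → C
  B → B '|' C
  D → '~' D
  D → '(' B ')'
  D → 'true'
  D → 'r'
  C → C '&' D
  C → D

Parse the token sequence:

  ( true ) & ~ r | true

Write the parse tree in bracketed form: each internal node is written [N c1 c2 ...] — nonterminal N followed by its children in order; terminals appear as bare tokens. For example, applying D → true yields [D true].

B
B | C
C | C
C & D | C
D & D | C
( B ) & D | C
( C ) & D | C
( D ) & D | C
( true ) & D | C
( true ) & ~ D | C
( true ) & ~ r | C
( true ) & ~ r | D
( true ) & ~ r | true

[B [B [C [C [D ( [B [C [D true]]] )]] & [D ~ [D r]]]] | [C [D true]]]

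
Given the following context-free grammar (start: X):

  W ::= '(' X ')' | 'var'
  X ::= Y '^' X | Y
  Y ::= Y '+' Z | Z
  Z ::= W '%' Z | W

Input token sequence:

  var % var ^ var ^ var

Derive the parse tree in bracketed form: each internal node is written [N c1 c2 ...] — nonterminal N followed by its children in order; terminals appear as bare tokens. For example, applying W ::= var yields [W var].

X
Y ^ X
Z ^ X
W % Z ^ X
var % Z ^ X
var % W ^ X
var % var ^ X
var % var ^ Y ^ X
var % var ^ Z ^ X
var % var ^ W ^ X
var % var ^ var ^ X
var % var ^ var ^ Y
var % var ^ var ^ Z
var % var ^ var ^ W
var % var ^ var ^ var

[X [Y [Z [W var] % [Z [W var]]]] ^ [X [Y [Z [W var]]] ^ [X [Y [Z [W var]]]]]]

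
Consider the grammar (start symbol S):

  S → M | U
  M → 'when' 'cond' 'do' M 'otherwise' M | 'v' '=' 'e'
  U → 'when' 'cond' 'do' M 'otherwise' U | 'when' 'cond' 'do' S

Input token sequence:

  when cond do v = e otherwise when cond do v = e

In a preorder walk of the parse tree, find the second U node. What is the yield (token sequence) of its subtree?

when cond do v = e

[S [U when cond do [M v = e] otherwise [U when cond do [S [M v = e]]]]]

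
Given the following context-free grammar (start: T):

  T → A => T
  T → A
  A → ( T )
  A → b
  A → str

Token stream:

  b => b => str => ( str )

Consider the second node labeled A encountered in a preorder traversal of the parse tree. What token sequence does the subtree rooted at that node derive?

b

[T [A b] => [T [A b] => [T [A str] => [T [A ( [T [A str]] )]]]]]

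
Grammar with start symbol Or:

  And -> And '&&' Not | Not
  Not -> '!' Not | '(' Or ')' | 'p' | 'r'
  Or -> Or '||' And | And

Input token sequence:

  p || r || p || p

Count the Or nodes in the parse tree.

4

[Or [Or [Or [Or [And [Not p]]] || [And [Not r]]] || [And [Not p]]] || [And [Not p]]]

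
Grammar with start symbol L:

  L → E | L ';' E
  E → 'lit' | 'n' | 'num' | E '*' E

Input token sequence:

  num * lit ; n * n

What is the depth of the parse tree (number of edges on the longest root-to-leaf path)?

[L [L [E [E num] * [E lit]]] ; [E [E n] * [E n]]]

4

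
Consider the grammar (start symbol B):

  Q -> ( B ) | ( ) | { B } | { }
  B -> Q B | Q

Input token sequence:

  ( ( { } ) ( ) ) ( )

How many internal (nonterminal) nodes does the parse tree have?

[B [Q ( [B [Q ( [B [Q { }]] )] [B [Q ( )]]] )] [B [Q ( )]]]

10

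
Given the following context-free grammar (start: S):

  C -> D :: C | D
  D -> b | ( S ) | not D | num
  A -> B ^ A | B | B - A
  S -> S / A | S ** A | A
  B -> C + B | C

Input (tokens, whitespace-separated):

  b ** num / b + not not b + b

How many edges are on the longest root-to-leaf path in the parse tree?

[S [S [S [A [B [C [D b]]]]] ** [A [B [C [D num]]]]] / [A [B [C [D b]] + [B [C [D not [D not [D b]]]] + [B [C [D b]]]]]]]

8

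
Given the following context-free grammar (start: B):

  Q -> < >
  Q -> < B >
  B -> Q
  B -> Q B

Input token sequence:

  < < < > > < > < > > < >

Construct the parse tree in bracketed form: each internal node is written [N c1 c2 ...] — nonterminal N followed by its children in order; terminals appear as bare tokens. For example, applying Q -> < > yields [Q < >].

B
Q B
< B > B
< Q B > B
< < B > B > B
< < Q > B > B
< < < > > B > B
< < < > > Q B > B
< < < > > < > B > B
< < < > > < > Q > B
< < < > > < > < > > B
< < < > > < > < > > Q
< < < > > < > < > > < >

[B [Q < [B [Q < [B [Q < >]] >] [B [Q < >] [B [Q < >]]]] >] [B [Q < >]]]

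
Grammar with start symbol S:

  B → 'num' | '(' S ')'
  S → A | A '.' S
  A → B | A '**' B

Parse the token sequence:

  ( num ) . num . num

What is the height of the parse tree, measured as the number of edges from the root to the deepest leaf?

6

[S [A [B ( [S [A [B num]]] )]] . [S [A [B num]] . [S [A [B num]]]]]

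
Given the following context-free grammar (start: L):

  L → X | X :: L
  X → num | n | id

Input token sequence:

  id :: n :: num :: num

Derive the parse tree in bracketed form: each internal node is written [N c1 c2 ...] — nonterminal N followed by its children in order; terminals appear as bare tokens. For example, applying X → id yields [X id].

L
X :: L
id :: L
id :: X :: L
id :: n :: L
id :: n :: X :: L
id :: n :: num :: L
id :: n :: num :: X
id :: n :: num :: num

[L [X id] :: [L [X n] :: [L [X num] :: [L [X num]]]]]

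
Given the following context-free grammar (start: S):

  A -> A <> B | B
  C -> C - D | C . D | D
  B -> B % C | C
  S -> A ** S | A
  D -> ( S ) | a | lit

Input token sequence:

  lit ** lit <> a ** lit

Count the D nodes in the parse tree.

[S [A [B [C [D lit]]]] ** [S [A [A [B [C [D lit]]]] <> [B [C [D a]]]] ** [S [A [B [C [D lit]]]]]]]

4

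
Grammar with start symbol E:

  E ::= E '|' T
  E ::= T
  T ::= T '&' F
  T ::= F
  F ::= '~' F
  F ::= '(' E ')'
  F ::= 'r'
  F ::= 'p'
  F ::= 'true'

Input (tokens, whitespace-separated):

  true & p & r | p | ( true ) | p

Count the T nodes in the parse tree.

[E [E [E [E [T [T [T [F true]] & [F p]] & [F r]]] | [T [F p]]] | [T [F ( [E [T [F true]]] )]]] | [T [F p]]]

7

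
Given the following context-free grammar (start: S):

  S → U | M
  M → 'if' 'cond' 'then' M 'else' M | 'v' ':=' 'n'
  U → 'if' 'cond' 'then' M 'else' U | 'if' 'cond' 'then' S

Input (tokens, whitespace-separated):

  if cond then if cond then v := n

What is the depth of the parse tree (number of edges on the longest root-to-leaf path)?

6

[S [U if cond then [S [U if cond then [S [M v := n]]]]]]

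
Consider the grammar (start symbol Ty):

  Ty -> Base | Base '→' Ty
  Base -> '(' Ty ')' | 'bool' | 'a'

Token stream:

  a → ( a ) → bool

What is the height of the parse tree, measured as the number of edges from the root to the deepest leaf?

5

[Ty [Base a] → [Ty [Base ( [Ty [Base a]] )] → [Ty [Base bool]]]]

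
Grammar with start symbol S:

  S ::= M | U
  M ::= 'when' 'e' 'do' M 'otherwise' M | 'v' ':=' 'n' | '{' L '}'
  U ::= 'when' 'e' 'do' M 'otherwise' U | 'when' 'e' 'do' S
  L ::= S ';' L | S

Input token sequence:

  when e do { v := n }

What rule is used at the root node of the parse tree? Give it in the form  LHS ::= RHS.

S ::= U

[S [U when e do [S [M { [L [S [M v := n]]] }]]]]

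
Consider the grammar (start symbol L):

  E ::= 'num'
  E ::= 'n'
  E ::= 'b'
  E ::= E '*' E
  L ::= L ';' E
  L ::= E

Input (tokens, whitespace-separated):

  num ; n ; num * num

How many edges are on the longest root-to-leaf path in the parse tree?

[L [L [L [E num]] ; [E n]] ; [E [E num] * [E num]]]

4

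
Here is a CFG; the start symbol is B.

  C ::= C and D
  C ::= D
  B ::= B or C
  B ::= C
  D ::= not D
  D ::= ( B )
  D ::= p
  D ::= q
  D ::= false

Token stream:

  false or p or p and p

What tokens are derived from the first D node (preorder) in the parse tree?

false

[B [B [B [C [D false]]] or [C [D p]]] or [C [C [D p]] and [D p]]]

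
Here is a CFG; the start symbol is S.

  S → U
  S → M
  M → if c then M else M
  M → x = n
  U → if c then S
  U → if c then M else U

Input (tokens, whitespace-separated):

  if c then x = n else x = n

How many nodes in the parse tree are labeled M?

[S [M if c then [M x = n] else [M x = n]]]

3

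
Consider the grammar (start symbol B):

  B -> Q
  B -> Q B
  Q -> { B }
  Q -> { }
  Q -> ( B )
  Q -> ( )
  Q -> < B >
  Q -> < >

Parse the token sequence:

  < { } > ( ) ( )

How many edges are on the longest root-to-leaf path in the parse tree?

4

[B [Q < [B [Q { }]] >] [B [Q ( )] [B [Q ( )]]]]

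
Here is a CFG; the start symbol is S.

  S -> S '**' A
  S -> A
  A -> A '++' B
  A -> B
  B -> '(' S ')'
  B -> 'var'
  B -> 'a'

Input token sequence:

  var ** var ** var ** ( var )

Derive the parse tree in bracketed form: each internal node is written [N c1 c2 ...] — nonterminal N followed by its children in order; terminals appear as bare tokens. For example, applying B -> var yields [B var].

[S [S [S [S [A [B var]]] ** [A [B var]]] ** [A [B var]]] ** [A [B ( [S [A [B var]]] )]]]

S
S ** A
S ** A ** A
S ** A ** A ** A
A ** A ** A ** A
B ** A ** A ** A
var ** A ** A ** A
var ** B ** A ** A
var ** var ** A ** A
var ** var ** B ** A
var ** var ** var ** A
var ** var ** var ** B
var ** var ** var ** ( S )
var ** var ** var ** ( A )
var ** var ** var ** ( B )
var ** var ** var ** ( var )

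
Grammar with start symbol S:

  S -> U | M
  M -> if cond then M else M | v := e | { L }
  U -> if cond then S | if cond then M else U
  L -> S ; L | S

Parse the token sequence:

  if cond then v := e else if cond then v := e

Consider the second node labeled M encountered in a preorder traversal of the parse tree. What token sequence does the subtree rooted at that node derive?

v := e

[S [U if cond then [M v := e] else [U if cond then [S [M v := e]]]]]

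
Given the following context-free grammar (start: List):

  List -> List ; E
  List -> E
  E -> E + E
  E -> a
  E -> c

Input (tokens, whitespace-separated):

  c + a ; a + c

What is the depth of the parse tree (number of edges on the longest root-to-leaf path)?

[List [List [E [E c] + [E a]]] ; [E [E a] + [E c]]]

4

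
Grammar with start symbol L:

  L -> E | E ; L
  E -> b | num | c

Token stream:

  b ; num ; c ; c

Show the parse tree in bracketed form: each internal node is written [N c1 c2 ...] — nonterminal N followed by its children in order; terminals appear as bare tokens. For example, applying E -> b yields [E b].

[L [E b] ; [L [E num] ; [L [E c] ; [L [E c]]]]]

L
E ; L
b ; L
b ; E ; L
b ; num ; L
b ; num ; E ; L
b ; num ; c ; L
b ; num ; c ; E
b ; num ; c ; c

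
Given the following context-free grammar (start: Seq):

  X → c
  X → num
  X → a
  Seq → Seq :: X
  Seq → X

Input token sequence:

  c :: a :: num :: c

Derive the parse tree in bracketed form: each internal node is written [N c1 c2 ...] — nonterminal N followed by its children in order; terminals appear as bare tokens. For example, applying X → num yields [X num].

Seq
Seq :: X
Seq :: X :: X
Seq :: X :: X :: X
X :: X :: X :: X
c :: X :: X :: X
c :: a :: X :: X
c :: a :: num :: X
c :: a :: num :: c

[Seq [Seq [Seq [Seq [X c]] :: [X a]] :: [X num]] :: [X c]]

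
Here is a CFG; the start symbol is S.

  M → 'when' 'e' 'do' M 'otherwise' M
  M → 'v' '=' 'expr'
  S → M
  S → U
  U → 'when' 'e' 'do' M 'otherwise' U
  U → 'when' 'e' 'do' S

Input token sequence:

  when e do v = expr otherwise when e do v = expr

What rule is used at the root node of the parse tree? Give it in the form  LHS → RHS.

S → U

[S [U when e do [M v = expr] otherwise [U when e do [S [M v = expr]]]]]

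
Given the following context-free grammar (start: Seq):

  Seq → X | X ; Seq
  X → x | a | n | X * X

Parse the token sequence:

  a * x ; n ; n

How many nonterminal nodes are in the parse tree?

[Seq [X [X a] * [X x]] ; [Seq [X n] ; [Seq [X n]]]]

8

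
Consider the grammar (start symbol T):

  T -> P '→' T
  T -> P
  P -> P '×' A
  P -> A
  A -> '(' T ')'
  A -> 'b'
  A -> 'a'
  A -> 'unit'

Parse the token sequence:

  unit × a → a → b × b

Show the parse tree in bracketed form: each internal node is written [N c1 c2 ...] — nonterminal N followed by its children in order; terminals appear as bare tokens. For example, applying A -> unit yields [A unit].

[T [P [P [A unit]] × [A a]] → [T [P [A a]] → [T [P [P [A b]] × [A b]]]]]

T
P → T
P × A → T
A × A → T
unit × A → T
unit × a → T
unit × a → P → T
unit × a → A → T
unit × a → a → T
unit × a → a → P
unit × a → a → P × A
unit × a → a → A × A
unit × a → a → b × A
unit × a → a → b × b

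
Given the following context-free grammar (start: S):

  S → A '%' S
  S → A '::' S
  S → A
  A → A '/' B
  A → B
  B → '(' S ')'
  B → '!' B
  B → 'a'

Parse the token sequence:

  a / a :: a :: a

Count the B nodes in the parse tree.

[S [A [A [B a]] / [B a]] :: [S [A [B a]] :: [S [A [B a]]]]]

4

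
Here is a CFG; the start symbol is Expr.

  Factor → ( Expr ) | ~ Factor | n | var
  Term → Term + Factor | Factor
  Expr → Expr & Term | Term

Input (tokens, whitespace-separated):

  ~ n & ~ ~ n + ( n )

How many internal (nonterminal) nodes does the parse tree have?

[Expr [Expr [Term [Factor ~ [Factor n]]]] & [Term [Term [Factor ~ [Factor ~ [Factor n]]]] + [Factor ( [Expr [Term [Factor n]]] )]]]

14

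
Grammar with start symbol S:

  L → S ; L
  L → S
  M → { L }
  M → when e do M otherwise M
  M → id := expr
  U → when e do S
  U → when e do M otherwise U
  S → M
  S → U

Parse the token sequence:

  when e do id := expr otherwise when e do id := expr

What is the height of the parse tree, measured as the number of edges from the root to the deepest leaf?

5

[S [U when e do [M id := expr] otherwise [U when e do [S [M id := expr]]]]]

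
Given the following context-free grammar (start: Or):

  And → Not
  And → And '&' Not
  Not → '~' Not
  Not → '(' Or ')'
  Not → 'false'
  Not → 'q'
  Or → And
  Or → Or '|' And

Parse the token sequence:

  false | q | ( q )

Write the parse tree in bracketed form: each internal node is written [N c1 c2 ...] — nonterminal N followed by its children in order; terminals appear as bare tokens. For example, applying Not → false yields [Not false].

Or
Or | And
Or | And | And
And | And | And
Not | And | And
false | And | And
false | Not | And
false | q | And
false | q | Not
false | q | ( Or )
false | q | ( And )
false | q | ( Not )
false | q | ( q )

[Or [Or [Or [And [Not false]]] | [And [Not q]]] | [And [Not ( [Or [And [Not q]]] )]]]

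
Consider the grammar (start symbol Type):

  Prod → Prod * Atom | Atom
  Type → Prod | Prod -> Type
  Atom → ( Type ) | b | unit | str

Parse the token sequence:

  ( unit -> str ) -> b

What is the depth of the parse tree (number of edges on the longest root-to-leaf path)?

7

[Type [Prod [Atom ( [Type [Prod [Atom unit]] -> [Type [Prod [Atom str]]]] )]] -> [Type [Prod [Atom b]]]]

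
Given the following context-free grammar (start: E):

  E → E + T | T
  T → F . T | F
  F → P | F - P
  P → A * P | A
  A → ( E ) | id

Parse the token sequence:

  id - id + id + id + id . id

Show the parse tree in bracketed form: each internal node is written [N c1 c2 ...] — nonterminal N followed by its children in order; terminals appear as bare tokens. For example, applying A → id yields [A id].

[E [E [E [E [T [F [F [P [A id]]] - [P [A id]]]]] + [T [F [P [A id]]]]] + [T [F [P [A id]]]]] + [T [F [P [A id]]] . [T [F [P [A id]]]]]]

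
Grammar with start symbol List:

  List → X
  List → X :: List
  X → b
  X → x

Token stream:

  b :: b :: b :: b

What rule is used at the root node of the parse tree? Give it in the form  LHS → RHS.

List → X :: List

[List [X b] :: [List [X b] :: [List [X b] :: [List [X b]]]]]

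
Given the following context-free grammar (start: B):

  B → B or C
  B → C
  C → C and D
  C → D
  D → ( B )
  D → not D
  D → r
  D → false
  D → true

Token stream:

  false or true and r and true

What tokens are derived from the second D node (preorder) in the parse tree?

[B [B [C [D false]]] or [C [C [C [D true]] and [D r]] and [D true]]]

true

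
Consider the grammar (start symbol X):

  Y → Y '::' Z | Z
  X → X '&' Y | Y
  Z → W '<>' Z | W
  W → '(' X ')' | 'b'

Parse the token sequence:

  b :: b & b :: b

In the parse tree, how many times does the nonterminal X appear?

2

[X [X [Y [Y [Z [W b]]] :: [Z [W b]]]] & [Y [Y [Z [W b]]] :: [Z [W b]]]]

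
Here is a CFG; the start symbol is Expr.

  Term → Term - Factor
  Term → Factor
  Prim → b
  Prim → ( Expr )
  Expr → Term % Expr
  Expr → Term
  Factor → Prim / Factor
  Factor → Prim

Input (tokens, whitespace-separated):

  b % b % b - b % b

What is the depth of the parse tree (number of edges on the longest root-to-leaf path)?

[Expr [Term [Factor [Prim b]]] % [Expr [Term [Factor [Prim b]]] % [Expr [Term [Term [Factor [Prim b]]] - [Factor [Prim b]]] % [Expr [Term [Factor [Prim b]]]]]]]

7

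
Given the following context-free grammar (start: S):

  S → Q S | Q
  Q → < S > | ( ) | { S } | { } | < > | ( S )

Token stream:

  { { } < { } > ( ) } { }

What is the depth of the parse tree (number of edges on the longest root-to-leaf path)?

7

[S [Q { [S [Q { }] [S [Q < [S [Q { }]] >] [S [Q ( )]]]] }] [S [Q { }]]]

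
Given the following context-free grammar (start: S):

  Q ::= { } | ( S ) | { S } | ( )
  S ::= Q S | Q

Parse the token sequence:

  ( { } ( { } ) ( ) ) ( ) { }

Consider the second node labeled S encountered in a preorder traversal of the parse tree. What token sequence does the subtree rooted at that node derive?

{ } ( { } ) ( )

[S [Q ( [S [Q { }] [S [Q ( [S [Q { }]] )] [S [Q ( )]]]] )] [S [Q ( )] [S [Q { }]]]]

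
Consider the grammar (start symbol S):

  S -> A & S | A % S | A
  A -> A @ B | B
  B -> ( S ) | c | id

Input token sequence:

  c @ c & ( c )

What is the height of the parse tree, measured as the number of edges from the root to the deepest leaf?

7

[S [A [A [B c]] @ [B c]] & [S [A [B ( [S [A [B c]]] )]]]]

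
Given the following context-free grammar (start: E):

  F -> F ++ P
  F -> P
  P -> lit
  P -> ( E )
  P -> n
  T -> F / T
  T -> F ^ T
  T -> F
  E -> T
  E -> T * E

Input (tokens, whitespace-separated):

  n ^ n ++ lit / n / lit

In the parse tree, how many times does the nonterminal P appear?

5

[E [T [F [P n]] ^ [T [F [F [P n]] ++ [P lit]] / [T [F [P n]] / [T [F [P lit]]]]]]]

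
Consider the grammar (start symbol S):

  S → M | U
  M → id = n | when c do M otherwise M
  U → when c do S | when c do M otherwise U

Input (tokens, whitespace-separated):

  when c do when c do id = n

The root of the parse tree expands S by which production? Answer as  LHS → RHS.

S → U

[S [U when c do [S [U when c do [S [M id = n]]]]]]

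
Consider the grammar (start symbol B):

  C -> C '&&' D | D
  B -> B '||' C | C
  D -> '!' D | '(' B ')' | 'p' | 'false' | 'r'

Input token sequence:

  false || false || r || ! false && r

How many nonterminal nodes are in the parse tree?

[B [B [B [B [C [D false]]] || [C [D false]]] || [C [D r]]] || [C [C [D ! [D false]]] && [D r]]]

15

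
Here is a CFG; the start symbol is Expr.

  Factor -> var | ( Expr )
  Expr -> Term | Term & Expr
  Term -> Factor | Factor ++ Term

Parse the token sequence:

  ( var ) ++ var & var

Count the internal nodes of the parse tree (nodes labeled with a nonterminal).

[Expr [Term [Factor ( [Expr [Term [Factor var]]] )] ++ [Term [Factor var]]] & [Expr [Term [Factor var]]]]

11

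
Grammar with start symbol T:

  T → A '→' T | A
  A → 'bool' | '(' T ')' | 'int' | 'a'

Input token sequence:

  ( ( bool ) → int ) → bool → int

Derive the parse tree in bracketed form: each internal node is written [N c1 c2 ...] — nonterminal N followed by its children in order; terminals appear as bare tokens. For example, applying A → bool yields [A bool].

T
A → T
( T ) → T
( A → T ) → T
( ( T ) → T ) → T
( ( A ) → T ) → T
( ( bool ) → T ) → T
( ( bool ) → A ) → T
( ( bool ) → int ) → T
( ( bool ) → int ) → A → T
( ( bool ) → int ) → bool → T
( ( bool ) → int ) → bool → A
( ( bool ) → int ) → bool → int

[T [A ( [T [A ( [T [A bool]] )] → [T [A int]]] )] → [T [A bool] → [T [A int]]]]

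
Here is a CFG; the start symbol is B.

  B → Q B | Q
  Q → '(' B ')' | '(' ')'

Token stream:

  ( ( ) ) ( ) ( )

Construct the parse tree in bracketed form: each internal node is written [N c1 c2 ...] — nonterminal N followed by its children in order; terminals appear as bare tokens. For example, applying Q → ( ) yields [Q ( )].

B
Q B
( B ) B
( Q ) B
( ( ) ) B
( ( ) ) Q B
( ( ) ) ( ) B
( ( ) ) ( ) Q
( ( ) ) ( ) ( )

[B [Q ( [B [Q ( )]] )] [B [Q ( )] [B [Q ( )]]]]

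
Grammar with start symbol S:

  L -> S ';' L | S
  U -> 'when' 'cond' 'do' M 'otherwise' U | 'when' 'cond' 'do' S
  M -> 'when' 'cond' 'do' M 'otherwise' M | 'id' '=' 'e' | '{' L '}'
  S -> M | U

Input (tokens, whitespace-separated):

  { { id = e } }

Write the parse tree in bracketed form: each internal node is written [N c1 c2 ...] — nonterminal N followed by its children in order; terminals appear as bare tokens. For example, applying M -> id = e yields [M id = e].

S
M
{ L }
{ S }
{ M }
{ { L } }
{ { S } }
{ { M } }
{ { id = e } }

[S [M { [L [S [M { [L [S [M id = e]]] }]]] }]]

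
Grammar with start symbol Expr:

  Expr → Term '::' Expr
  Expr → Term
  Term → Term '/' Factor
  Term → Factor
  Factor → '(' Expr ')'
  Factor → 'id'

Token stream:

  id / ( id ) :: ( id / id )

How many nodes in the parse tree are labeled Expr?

4

[Expr [Term [Term [Factor id]] / [Factor ( [Expr [Term [Factor id]]] )]] :: [Expr [Term [Factor ( [Expr [Term [Term [Factor id]] / [Factor id]]] )]]]]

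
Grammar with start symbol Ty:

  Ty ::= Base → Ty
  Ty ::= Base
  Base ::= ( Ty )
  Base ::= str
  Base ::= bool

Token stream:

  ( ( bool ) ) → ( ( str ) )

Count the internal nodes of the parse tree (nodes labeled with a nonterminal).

12

[Ty [Base ( [Ty [Base ( [Ty [Base bool]] )]] )] → [Ty [Base ( [Ty [Base ( [Ty [Base str]] )]] )]]]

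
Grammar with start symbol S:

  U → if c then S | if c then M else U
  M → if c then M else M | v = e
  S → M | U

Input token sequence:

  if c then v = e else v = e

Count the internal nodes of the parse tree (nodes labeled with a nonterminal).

[S [M if c then [M v = e] else [M v = e]]]

4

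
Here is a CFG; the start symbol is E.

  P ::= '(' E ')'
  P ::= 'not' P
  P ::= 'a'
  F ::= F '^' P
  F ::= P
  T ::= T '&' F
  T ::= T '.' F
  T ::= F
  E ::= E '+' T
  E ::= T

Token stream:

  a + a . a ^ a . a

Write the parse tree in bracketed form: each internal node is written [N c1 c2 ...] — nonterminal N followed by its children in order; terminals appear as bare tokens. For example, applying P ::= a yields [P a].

[E [E [T [F [P a]]]] + [T [T [T [F [P a]]] . [F [F [P a]] ^ [P a]]] . [F [P a]]]]

E
E + T
T + T
F + T
P + T
a + T
a + T . F
a + T . F . F
a + F . F . F
a + P . F . F
a + a . F . F
a + a . F ^ P . F
a + a . P ^ P . F
a + a . a ^ P . F
a + a . a ^ a . F
a + a . a ^ a . P
a + a . a ^ a . a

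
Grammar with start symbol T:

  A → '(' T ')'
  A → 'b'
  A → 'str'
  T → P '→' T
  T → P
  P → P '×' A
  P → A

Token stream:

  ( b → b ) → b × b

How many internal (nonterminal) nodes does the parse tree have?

[T [P [A ( [T [P [A b]] → [T [P [A b]]]] )]] → [T [P [P [A b]] × [A b]]]]

14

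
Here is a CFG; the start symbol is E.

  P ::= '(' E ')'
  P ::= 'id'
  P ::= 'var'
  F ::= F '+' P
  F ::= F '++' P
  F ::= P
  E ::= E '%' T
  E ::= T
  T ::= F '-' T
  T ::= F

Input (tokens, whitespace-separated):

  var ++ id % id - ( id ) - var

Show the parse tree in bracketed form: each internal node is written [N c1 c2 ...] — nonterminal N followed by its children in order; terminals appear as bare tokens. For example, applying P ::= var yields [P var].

E
E % T
T % T
F % T
F ++ P % T
P ++ P % T
var ++ P % T
var ++ id % T
var ++ id % F - T
var ++ id % P - T
var ++ id % id - T
var ++ id % id - F - T
var ++ id % id - P - T
var ++ id % id - ( E ) - T
var ++ id % id - ( T ) - T
var ++ id % id - ( F ) - T
var ++ id % id - ( P ) - T
var ++ id % id - ( id ) - T
var ++ id % id - ( id ) - F
var ++ id % id - ( id ) - P
var ++ id % id - ( id ) - var

[E [E [T [F [F [P var]] ++ [P id]]]] % [T [F [P id]] - [T [F [P ( [E [T [F [P id]]]] )]] - [T [F [P var]]]]]]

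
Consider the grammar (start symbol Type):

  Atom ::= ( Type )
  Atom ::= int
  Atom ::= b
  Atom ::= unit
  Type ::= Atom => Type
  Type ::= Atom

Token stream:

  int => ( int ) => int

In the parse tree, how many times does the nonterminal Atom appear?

4

[Type [Atom int] => [Type [Atom ( [Type [Atom int]] )] => [Type [Atom int]]]]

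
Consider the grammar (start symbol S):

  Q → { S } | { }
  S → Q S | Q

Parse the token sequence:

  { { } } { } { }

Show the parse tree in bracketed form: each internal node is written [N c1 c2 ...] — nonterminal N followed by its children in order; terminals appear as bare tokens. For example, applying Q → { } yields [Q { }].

S
Q S
{ S } S
{ Q } S
{ { } } S
{ { } } Q S
{ { } } { } S
{ { } } { } Q
{ { } } { } { }

[S [Q { [S [Q { }]] }] [S [Q { }] [S [Q { }]]]]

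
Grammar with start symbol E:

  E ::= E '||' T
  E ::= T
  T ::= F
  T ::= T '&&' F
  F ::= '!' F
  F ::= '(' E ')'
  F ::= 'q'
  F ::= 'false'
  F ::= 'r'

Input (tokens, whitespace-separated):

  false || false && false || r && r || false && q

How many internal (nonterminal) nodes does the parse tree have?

18

[E [E [E [E [T [F false]]] || [T [T [F false]] && [F false]]] || [T [T [F r]] && [F r]]] || [T [T [F false]] && [F q]]]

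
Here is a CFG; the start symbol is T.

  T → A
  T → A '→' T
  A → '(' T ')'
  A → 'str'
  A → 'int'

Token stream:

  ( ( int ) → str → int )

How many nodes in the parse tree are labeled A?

[T [A ( [T [A ( [T [A int]] )] → [T [A str] → [T [A int]]]] )]]

5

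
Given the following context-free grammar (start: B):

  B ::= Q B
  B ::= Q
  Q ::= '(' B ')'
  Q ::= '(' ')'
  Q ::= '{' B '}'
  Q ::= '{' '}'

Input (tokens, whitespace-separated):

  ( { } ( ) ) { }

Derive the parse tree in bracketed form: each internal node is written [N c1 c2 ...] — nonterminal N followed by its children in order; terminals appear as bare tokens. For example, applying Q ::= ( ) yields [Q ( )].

[B [Q ( [B [Q { }] [B [Q ( )]]] )] [B [Q { }]]]

B
Q B
( B ) B
( Q B ) B
( { } B ) B
( { } Q ) B
( { } ( ) ) B
( { } ( ) ) Q
( { } ( ) ) { }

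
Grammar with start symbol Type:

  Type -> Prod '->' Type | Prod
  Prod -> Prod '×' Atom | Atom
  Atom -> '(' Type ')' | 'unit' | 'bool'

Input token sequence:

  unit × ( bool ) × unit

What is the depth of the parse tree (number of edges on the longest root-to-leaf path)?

7

[Type [Prod [Prod [Prod [Atom unit]] × [Atom ( [Type [Prod [Atom bool]]] )]] × [Atom unit]]]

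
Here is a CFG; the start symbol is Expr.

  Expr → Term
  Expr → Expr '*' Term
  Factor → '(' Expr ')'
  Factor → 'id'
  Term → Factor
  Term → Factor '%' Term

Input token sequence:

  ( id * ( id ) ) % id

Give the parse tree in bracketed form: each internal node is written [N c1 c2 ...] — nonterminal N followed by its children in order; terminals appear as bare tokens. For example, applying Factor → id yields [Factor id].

Expr
Term
Factor % Term
( Expr ) % Term
( Expr * Term ) % Term
( Term * Term ) % Term
( Factor * Term ) % Term
( id * Term ) % Term
( id * Factor ) % Term
( id * ( Expr ) ) % Term
( id * ( Term ) ) % Term
( id * ( Factor ) ) % Term
( id * ( id ) ) % Term
( id * ( id ) ) % Factor
( id * ( id ) ) % id

[Expr [Term [Factor ( [Expr [Expr [Term [Factor id]]] * [Term [Factor ( [Expr [Term [Factor id]]] )]]] )] % [Term [Factor id]]]]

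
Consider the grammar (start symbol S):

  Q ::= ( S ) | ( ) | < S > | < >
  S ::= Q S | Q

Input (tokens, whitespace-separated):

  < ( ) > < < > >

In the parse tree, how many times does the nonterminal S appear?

[S [Q < [S [Q ( )]] >] [S [Q < [S [Q < >]] >]]]

4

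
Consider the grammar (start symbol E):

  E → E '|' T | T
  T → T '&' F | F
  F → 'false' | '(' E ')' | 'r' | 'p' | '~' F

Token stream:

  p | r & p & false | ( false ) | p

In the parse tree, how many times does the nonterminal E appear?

5

[E [E [E [E [T [F p]]] | [T [T [T [F r]] & [F p]] & [F false]]] | [T [F ( [E [T [F false]]] )]]] | [T [F p]]]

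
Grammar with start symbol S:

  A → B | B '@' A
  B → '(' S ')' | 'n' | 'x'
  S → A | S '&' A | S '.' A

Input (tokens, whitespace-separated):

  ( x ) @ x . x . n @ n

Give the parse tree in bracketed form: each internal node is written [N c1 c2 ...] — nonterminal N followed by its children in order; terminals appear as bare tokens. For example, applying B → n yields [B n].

[S [S [S [A [B ( [S [A [B x]]] )] @ [A [B x]]]] . [A [B x]]] . [A [B n] @ [A [B n]]]]

S
S . A
S . A . A
A . A . A
B @ A . A . A
( S ) @ A . A . A
( A ) @ A . A . A
( B ) @ A . A . A
( x ) @ A . A . A
( x ) @ B . A . A
( x ) @ x . A . A
( x ) @ x . B . A
( x ) @ x . x . A
( x ) @ x . x . B @ A
( x ) @ x . x . n @ A
( x ) @ x . x . n @ B
( x ) @ x . x . n @ n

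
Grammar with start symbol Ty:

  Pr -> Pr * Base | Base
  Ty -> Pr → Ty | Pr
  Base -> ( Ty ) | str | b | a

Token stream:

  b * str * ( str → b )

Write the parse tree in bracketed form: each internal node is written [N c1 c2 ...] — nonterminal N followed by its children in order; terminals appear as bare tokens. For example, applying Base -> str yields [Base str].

Ty
Pr
Pr * Base
Pr * Base * Base
Base * Base * Base
b * Base * Base
b * str * Base
b * str * ( Ty )
b * str * ( Pr → Ty )
b * str * ( Base → Ty )
b * str * ( str → Ty )
b * str * ( str → Pr )
b * str * ( str → Base )
b * str * ( str → b )

[Ty [Pr [Pr [Pr [Base b]] * [Base str]] * [Base ( [Ty [Pr [Base str]] → [Ty [Pr [Base b]]]] )]]]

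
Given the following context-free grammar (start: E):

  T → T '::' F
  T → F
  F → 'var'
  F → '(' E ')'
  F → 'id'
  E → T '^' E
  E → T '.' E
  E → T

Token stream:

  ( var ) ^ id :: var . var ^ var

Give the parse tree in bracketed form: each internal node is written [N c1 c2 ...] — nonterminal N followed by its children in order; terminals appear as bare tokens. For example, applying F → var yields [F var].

E
T ^ E
F ^ E
( E ) ^ E
( T ) ^ E
( F ) ^ E
( var ) ^ E
( var ) ^ T . E
( var ) ^ T :: F . E
( var ) ^ F :: F . E
( var ) ^ id :: F . E
( var ) ^ id :: var . E
( var ) ^ id :: var . T ^ E
( var ) ^ id :: var . F ^ E
( var ) ^ id :: var . var ^ E
( var ) ^ id :: var . var ^ T
( var ) ^ id :: var . var ^ F
( var ) ^ id :: var . var ^ var

[E [T [F ( [E [T [F var]]] )]] ^ [E [T [T [F id]] :: [F var]] . [E [T [F var]] ^ [E [T [F var]]]]]]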